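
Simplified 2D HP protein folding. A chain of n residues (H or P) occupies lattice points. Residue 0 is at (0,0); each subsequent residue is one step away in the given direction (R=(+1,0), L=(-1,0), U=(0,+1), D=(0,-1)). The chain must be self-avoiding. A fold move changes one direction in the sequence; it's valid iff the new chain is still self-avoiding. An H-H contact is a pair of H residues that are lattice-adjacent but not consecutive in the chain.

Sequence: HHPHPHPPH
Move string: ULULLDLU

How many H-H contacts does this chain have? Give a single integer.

Answer: 1

Derivation:
Positions: [(0, 0), (0, 1), (-1, 1), (-1, 2), (-2, 2), (-3, 2), (-3, 1), (-4, 1), (-4, 2)]
H-H contact: residue 5 @(-3,2) - residue 8 @(-4, 2)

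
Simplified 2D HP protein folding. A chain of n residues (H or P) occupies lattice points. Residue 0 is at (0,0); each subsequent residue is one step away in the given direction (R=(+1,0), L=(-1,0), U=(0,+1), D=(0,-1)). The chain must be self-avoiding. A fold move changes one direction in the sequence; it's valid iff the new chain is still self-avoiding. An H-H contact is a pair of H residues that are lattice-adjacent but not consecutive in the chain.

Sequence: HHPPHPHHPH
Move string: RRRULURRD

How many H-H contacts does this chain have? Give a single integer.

Answer: 2

Derivation:
Positions: [(0, 0), (1, 0), (2, 0), (3, 0), (3, 1), (2, 1), (2, 2), (3, 2), (4, 2), (4, 1)]
H-H contact: residue 4 @(3,1) - residue 9 @(4, 1)
H-H contact: residue 4 @(3,1) - residue 7 @(3, 2)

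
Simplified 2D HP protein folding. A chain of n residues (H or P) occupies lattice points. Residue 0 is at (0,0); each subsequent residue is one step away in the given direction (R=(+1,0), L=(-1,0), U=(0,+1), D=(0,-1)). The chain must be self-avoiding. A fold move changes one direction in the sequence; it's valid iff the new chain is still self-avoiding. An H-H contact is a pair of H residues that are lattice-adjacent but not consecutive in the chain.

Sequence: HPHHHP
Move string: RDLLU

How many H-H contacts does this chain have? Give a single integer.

Positions: [(0, 0), (1, 0), (1, -1), (0, -1), (-1, -1), (-1, 0)]
H-H contact: residue 0 @(0,0) - residue 3 @(0, -1)

Answer: 1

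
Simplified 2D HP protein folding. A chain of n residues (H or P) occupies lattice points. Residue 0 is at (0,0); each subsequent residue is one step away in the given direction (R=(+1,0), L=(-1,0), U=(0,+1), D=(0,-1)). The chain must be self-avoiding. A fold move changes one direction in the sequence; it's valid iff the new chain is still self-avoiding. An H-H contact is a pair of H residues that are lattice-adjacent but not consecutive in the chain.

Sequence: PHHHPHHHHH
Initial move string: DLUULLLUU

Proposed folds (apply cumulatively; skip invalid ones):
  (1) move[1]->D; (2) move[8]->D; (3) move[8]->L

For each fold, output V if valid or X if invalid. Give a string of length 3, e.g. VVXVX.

Answer: XXV

Derivation:
Initial: DLUULLLUU -> [(0, 0), (0, -1), (-1, -1), (-1, 0), (-1, 1), (-2, 1), (-3, 1), (-4, 1), (-4, 2), (-4, 3)]
Fold 1: move[1]->D => DDUULLLUU INVALID (collision), skipped
Fold 2: move[8]->D => DLUULLLUD INVALID (collision), skipped
Fold 3: move[8]->L => DLUULLLUL VALID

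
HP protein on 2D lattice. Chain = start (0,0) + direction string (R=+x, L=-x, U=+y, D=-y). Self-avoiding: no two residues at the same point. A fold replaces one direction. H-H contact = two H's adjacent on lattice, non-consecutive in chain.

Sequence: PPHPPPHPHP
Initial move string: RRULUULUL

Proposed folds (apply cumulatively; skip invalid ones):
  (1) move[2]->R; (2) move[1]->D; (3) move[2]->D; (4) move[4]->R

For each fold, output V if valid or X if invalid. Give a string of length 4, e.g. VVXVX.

Answer: XXXX

Derivation:
Initial: RRULUULUL -> [(0, 0), (1, 0), (2, 0), (2, 1), (1, 1), (1, 2), (1, 3), (0, 3), (0, 4), (-1, 4)]
Fold 1: move[2]->R => RRRLUULUL INVALID (collision), skipped
Fold 2: move[1]->D => RDULUULUL INVALID (collision), skipped
Fold 3: move[2]->D => RRDLUULUL INVALID (collision), skipped
Fold 4: move[4]->R => RRULRULUL INVALID (collision), skipped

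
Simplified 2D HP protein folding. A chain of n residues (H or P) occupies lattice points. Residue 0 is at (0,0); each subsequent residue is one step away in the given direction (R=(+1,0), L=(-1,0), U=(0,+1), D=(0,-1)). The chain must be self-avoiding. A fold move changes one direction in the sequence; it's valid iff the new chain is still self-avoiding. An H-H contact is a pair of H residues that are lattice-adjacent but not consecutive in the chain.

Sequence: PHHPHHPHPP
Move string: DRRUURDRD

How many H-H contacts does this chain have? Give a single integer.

Answer: 1

Derivation:
Positions: [(0, 0), (0, -1), (1, -1), (2, -1), (2, 0), (2, 1), (3, 1), (3, 0), (4, 0), (4, -1)]
H-H contact: residue 4 @(2,0) - residue 7 @(3, 0)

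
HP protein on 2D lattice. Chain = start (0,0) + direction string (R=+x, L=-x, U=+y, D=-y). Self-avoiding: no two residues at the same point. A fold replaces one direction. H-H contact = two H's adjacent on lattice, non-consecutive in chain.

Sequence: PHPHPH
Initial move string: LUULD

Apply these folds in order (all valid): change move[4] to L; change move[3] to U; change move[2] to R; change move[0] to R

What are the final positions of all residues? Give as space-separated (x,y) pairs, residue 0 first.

Answer: (0,0) (1,0) (1,1) (2,1) (2,2) (1,2)

Derivation:
Initial moves: LUULD
Fold: move[4]->L => LUULL (positions: [(0, 0), (-1, 0), (-1, 1), (-1, 2), (-2, 2), (-3, 2)])
Fold: move[3]->U => LUUUL (positions: [(0, 0), (-1, 0), (-1, 1), (-1, 2), (-1, 3), (-2, 3)])
Fold: move[2]->R => LURUL (positions: [(0, 0), (-1, 0), (-1, 1), (0, 1), (0, 2), (-1, 2)])
Fold: move[0]->R => RURUL (positions: [(0, 0), (1, 0), (1, 1), (2, 1), (2, 2), (1, 2)])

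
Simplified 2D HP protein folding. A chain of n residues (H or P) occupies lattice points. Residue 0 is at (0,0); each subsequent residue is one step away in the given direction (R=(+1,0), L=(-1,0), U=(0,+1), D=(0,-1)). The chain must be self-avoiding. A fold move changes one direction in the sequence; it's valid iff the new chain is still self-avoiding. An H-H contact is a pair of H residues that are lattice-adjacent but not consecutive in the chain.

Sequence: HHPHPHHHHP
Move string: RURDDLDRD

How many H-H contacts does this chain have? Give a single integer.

Answer: 2

Derivation:
Positions: [(0, 0), (1, 0), (1, 1), (2, 1), (2, 0), (2, -1), (1, -1), (1, -2), (2, -2), (2, -3)]
H-H contact: residue 1 @(1,0) - residue 6 @(1, -1)
H-H contact: residue 5 @(2,-1) - residue 8 @(2, -2)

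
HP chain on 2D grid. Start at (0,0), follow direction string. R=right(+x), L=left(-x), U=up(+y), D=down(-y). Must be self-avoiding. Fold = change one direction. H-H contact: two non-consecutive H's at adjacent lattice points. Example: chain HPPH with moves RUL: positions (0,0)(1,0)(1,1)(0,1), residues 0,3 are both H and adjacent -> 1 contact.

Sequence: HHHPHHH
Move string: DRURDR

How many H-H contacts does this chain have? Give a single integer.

Positions: [(0, 0), (0, -1), (1, -1), (1, 0), (2, 0), (2, -1), (3, -1)]
H-H contact: residue 2 @(1,-1) - residue 5 @(2, -1)

Answer: 1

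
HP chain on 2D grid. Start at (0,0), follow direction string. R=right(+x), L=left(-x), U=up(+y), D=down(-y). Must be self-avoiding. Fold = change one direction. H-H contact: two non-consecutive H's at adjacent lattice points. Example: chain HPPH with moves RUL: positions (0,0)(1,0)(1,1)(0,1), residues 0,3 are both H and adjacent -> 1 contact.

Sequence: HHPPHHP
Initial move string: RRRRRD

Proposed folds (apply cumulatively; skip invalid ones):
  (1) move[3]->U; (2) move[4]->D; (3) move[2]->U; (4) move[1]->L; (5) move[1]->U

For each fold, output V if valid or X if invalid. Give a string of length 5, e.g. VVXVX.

Answer: VXVXV

Derivation:
Initial: RRRRRD -> [(0, 0), (1, 0), (2, 0), (3, 0), (4, 0), (5, 0), (5, -1)]
Fold 1: move[3]->U => RRRURD VALID
Fold 2: move[4]->D => RRRUDD INVALID (collision), skipped
Fold 3: move[2]->U => RRUURD VALID
Fold 4: move[1]->L => RLUURD INVALID (collision), skipped
Fold 5: move[1]->U => RUUURD VALID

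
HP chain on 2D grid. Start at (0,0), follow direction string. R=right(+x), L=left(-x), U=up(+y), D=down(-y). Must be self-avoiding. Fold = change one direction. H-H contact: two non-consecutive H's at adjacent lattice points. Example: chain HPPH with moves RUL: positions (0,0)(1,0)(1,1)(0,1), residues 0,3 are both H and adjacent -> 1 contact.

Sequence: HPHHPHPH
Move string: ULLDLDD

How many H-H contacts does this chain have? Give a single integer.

Answer: 0

Derivation:
Positions: [(0, 0), (0, 1), (-1, 1), (-2, 1), (-2, 0), (-3, 0), (-3, -1), (-3, -2)]
No H-H contacts found.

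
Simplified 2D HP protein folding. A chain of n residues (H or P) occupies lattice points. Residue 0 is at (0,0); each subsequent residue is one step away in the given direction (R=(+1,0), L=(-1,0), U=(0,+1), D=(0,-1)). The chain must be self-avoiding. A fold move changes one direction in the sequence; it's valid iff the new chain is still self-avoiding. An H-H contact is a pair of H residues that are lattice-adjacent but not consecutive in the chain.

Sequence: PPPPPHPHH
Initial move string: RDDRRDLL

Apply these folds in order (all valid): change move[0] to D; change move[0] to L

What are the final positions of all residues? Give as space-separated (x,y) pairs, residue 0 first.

Answer: (0,0) (-1,0) (-1,-1) (-1,-2) (0,-2) (1,-2) (1,-3) (0,-3) (-1,-3)

Derivation:
Initial moves: RDDRRDLL
Fold: move[0]->D => DDDRRDLL (positions: [(0, 0), (0, -1), (0, -2), (0, -3), (1, -3), (2, -3), (2, -4), (1, -4), (0, -4)])
Fold: move[0]->L => LDDRRDLL (positions: [(0, 0), (-1, 0), (-1, -1), (-1, -2), (0, -2), (1, -2), (1, -3), (0, -3), (-1, -3)])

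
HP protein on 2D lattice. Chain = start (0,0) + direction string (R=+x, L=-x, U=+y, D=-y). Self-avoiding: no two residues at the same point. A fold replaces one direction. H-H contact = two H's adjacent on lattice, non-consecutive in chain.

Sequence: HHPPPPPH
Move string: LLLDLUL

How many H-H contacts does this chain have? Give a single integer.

Answer: 0

Derivation:
Positions: [(0, 0), (-1, 0), (-2, 0), (-3, 0), (-3, -1), (-4, -1), (-4, 0), (-5, 0)]
No H-H contacts found.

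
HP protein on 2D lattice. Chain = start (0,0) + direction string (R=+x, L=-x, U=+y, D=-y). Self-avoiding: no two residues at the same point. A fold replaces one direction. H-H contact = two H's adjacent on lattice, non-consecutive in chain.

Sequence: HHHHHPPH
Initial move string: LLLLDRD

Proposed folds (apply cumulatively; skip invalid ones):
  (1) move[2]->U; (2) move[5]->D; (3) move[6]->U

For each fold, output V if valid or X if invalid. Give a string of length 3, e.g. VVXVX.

Initial: LLLLDRD -> [(0, 0), (-1, 0), (-2, 0), (-3, 0), (-4, 0), (-4, -1), (-3, -1), (-3, -2)]
Fold 1: move[2]->U => LLULDRD INVALID (collision), skipped
Fold 2: move[5]->D => LLLLDDD VALID
Fold 3: move[6]->U => LLLLDDU INVALID (collision), skipped

Answer: XVX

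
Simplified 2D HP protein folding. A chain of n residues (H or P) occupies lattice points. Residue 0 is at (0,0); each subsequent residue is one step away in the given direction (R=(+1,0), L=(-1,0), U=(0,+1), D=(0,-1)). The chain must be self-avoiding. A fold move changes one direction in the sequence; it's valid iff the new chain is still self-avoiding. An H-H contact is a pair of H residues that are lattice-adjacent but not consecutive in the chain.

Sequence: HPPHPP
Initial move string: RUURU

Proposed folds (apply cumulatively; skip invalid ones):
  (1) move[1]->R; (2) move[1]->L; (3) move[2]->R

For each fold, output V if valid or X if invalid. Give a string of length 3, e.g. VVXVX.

Initial: RUURU -> [(0, 0), (1, 0), (1, 1), (1, 2), (2, 2), (2, 3)]
Fold 1: move[1]->R => RRURU VALID
Fold 2: move[1]->L => RLURU INVALID (collision), skipped
Fold 3: move[2]->R => RRRRU VALID

Answer: VXV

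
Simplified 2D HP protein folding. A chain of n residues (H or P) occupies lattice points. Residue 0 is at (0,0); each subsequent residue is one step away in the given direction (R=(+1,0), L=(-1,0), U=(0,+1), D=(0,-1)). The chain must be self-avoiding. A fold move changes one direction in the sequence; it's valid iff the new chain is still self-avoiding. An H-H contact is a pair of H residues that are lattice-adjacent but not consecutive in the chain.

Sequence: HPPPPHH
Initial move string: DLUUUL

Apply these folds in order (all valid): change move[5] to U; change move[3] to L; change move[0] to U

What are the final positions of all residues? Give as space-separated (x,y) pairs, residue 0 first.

Answer: (0,0) (0,1) (-1,1) (-1,2) (-2,2) (-2,3) (-2,4)

Derivation:
Initial moves: DLUUUL
Fold: move[5]->U => DLUUUU (positions: [(0, 0), (0, -1), (-1, -1), (-1, 0), (-1, 1), (-1, 2), (-1, 3)])
Fold: move[3]->L => DLULUU (positions: [(0, 0), (0, -1), (-1, -1), (-1, 0), (-2, 0), (-2, 1), (-2, 2)])
Fold: move[0]->U => ULULUU (positions: [(0, 0), (0, 1), (-1, 1), (-1, 2), (-2, 2), (-2, 3), (-2, 4)])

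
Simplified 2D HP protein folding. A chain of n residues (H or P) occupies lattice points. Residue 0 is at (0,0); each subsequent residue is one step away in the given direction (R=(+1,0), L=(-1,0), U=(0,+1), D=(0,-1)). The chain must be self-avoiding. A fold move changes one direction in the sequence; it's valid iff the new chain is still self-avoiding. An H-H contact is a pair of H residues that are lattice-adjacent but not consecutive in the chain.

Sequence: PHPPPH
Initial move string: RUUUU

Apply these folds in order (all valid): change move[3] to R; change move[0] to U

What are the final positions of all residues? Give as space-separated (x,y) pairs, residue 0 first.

Initial moves: RUUUU
Fold: move[3]->R => RUURU (positions: [(0, 0), (1, 0), (1, 1), (1, 2), (2, 2), (2, 3)])
Fold: move[0]->U => UUURU (positions: [(0, 0), (0, 1), (0, 2), (0, 3), (1, 3), (1, 4)])

Answer: (0,0) (0,1) (0,2) (0,3) (1,3) (1,4)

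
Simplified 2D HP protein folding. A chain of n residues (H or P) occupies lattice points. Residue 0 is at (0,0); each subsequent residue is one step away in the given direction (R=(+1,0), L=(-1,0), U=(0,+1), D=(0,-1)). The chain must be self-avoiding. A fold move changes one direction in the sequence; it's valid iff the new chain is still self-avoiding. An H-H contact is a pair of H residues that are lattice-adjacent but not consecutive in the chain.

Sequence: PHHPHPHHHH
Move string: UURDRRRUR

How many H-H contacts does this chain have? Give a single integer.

Answer: 1

Derivation:
Positions: [(0, 0), (0, 1), (0, 2), (1, 2), (1, 1), (2, 1), (3, 1), (4, 1), (4, 2), (5, 2)]
H-H contact: residue 1 @(0,1) - residue 4 @(1, 1)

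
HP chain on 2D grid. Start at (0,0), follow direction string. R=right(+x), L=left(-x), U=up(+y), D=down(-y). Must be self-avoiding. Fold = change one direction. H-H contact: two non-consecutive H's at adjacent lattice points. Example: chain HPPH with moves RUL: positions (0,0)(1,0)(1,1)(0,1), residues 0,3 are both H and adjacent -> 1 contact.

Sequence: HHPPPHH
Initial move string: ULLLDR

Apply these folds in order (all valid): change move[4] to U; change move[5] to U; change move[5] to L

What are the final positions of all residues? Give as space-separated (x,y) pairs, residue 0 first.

Initial moves: ULLLDR
Fold: move[4]->U => ULLLUR (positions: [(0, 0), (0, 1), (-1, 1), (-2, 1), (-3, 1), (-3, 2), (-2, 2)])
Fold: move[5]->U => ULLLUU (positions: [(0, 0), (0, 1), (-1, 1), (-2, 1), (-3, 1), (-3, 2), (-3, 3)])
Fold: move[5]->L => ULLLUL (positions: [(0, 0), (0, 1), (-1, 1), (-2, 1), (-3, 1), (-3, 2), (-4, 2)])

Answer: (0,0) (0,1) (-1,1) (-2,1) (-3,1) (-3,2) (-4,2)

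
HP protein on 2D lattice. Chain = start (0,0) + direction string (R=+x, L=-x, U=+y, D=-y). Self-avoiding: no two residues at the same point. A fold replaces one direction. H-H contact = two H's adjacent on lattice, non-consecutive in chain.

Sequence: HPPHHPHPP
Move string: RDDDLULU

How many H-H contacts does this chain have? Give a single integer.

Answer: 1

Derivation:
Positions: [(0, 0), (1, 0), (1, -1), (1, -2), (1, -3), (0, -3), (0, -2), (-1, -2), (-1, -1)]
H-H contact: residue 3 @(1,-2) - residue 6 @(0, -2)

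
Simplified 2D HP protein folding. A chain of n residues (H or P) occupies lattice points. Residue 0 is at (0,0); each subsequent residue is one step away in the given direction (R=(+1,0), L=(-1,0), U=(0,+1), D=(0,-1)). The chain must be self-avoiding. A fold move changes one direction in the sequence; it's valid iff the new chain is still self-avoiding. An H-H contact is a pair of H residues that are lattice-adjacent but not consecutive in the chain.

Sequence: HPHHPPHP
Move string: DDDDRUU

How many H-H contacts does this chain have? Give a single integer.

Positions: [(0, 0), (0, -1), (0, -2), (0, -3), (0, -4), (1, -4), (1, -3), (1, -2)]
H-H contact: residue 3 @(0,-3) - residue 6 @(1, -3)

Answer: 1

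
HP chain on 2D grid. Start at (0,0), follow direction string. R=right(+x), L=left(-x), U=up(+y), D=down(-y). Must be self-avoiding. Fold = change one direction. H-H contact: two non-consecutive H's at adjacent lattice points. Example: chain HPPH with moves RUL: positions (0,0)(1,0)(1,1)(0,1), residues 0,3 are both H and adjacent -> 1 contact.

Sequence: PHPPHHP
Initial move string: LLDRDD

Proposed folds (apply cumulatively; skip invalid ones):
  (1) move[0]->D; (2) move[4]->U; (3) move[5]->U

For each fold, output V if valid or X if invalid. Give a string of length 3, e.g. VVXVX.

Answer: VXX

Derivation:
Initial: LLDRDD -> [(0, 0), (-1, 0), (-2, 0), (-2, -1), (-1, -1), (-1, -2), (-1, -3)]
Fold 1: move[0]->D => DLDRDD VALID
Fold 2: move[4]->U => DLDRUD INVALID (collision), skipped
Fold 3: move[5]->U => DLDRDU INVALID (collision), skipped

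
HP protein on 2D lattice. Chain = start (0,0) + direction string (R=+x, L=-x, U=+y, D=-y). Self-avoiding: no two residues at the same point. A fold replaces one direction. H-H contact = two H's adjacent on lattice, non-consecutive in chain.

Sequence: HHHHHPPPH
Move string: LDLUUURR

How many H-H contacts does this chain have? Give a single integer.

Answer: 1

Derivation:
Positions: [(0, 0), (-1, 0), (-1, -1), (-2, -1), (-2, 0), (-2, 1), (-2, 2), (-1, 2), (0, 2)]
H-H contact: residue 1 @(-1,0) - residue 4 @(-2, 0)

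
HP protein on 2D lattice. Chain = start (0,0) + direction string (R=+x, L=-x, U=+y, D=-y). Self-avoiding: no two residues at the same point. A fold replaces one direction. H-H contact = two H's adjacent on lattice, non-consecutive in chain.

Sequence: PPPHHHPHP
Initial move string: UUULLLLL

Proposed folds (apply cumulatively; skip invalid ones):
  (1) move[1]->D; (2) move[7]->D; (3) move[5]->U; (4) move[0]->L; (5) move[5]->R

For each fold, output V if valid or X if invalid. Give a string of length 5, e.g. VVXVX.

Initial: UUULLLLL -> [(0, 0), (0, 1), (0, 2), (0, 3), (-1, 3), (-2, 3), (-3, 3), (-4, 3), (-5, 3)]
Fold 1: move[1]->D => UDULLLLL INVALID (collision), skipped
Fold 2: move[7]->D => UUULLLLD VALID
Fold 3: move[5]->U => UUULLULD VALID
Fold 4: move[0]->L => LUULLULD VALID
Fold 5: move[5]->R => LUULLRLD INVALID (collision), skipped

Answer: XVVVX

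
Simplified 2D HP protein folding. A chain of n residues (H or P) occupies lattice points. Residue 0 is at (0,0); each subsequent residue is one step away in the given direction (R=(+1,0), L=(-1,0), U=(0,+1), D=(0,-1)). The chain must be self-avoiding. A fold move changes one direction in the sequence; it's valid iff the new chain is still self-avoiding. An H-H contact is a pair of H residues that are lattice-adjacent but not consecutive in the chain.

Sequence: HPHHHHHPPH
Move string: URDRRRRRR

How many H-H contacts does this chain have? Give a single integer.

Answer: 1

Derivation:
Positions: [(0, 0), (0, 1), (1, 1), (1, 0), (2, 0), (3, 0), (4, 0), (5, 0), (6, 0), (7, 0)]
H-H contact: residue 0 @(0,0) - residue 3 @(1, 0)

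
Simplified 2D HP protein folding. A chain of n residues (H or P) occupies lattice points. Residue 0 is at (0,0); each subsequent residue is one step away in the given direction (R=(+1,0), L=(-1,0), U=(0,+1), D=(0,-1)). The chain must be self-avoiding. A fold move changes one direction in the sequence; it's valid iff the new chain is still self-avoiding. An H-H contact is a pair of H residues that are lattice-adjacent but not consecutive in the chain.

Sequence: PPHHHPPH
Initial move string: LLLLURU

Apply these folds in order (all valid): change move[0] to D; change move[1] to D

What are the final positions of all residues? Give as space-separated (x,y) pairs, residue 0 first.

Answer: (0,0) (0,-1) (0,-2) (-1,-2) (-2,-2) (-2,-1) (-1,-1) (-1,0)

Derivation:
Initial moves: LLLLURU
Fold: move[0]->D => DLLLURU (positions: [(0, 0), (0, -1), (-1, -1), (-2, -1), (-3, -1), (-3, 0), (-2, 0), (-2, 1)])
Fold: move[1]->D => DDLLURU (positions: [(0, 0), (0, -1), (0, -2), (-1, -2), (-2, -2), (-2, -1), (-1, -1), (-1, 0)])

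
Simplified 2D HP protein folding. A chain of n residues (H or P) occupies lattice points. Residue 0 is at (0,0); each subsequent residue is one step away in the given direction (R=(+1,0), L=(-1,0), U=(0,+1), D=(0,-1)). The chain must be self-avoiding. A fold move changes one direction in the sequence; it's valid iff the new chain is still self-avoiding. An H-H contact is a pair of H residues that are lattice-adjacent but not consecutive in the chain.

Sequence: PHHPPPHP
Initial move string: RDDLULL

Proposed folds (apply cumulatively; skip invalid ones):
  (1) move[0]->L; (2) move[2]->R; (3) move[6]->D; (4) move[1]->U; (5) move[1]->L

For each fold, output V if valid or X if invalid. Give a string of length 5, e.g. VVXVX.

Answer: VXVXV

Derivation:
Initial: RDDLULL -> [(0, 0), (1, 0), (1, -1), (1, -2), (0, -2), (0, -1), (-1, -1), (-2, -1)]
Fold 1: move[0]->L => LDDLULL VALID
Fold 2: move[2]->R => LDRLULL INVALID (collision), skipped
Fold 3: move[6]->D => LDDLULD VALID
Fold 4: move[1]->U => LUDLULD INVALID (collision), skipped
Fold 5: move[1]->L => LLDLULD VALID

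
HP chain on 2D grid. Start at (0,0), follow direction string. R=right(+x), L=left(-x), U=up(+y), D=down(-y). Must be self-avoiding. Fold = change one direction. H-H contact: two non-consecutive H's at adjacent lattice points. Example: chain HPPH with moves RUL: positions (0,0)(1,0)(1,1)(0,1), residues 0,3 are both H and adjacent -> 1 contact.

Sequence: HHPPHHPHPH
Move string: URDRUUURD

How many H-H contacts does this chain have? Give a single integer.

Positions: [(0, 0), (0, 1), (1, 1), (1, 0), (2, 0), (2, 1), (2, 2), (2, 3), (3, 3), (3, 2)]
No H-H contacts found.

Answer: 0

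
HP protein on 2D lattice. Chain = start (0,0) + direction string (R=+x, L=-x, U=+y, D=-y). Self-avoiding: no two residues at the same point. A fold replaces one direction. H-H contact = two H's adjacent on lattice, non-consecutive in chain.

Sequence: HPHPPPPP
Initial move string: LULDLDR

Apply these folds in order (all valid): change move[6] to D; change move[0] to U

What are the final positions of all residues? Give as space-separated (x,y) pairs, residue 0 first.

Initial moves: LULDLDR
Fold: move[6]->D => LULDLDD (positions: [(0, 0), (-1, 0), (-1, 1), (-2, 1), (-2, 0), (-3, 0), (-3, -1), (-3, -2)])
Fold: move[0]->U => UULDLDD (positions: [(0, 0), (0, 1), (0, 2), (-1, 2), (-1, 1), (-2, 1), (-2, 0), (-2, -1)])

Answer: (0,0) (0,1) (0,2) (-1,2) (-1,1) (-2,1) (-2,0) (-2,-1)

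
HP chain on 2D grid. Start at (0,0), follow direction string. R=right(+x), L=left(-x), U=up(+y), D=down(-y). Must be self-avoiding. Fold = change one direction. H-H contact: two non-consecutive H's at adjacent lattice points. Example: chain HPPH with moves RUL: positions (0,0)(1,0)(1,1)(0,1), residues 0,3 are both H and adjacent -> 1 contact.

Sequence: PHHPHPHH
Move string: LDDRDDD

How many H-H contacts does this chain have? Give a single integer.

Positions: [(0, 0), (-1, 0), (-1, -1), (-1, -2), (0, -2), (0, -3), (0, -4), (0, -5)]
No H-H contacts found.

Answer: 0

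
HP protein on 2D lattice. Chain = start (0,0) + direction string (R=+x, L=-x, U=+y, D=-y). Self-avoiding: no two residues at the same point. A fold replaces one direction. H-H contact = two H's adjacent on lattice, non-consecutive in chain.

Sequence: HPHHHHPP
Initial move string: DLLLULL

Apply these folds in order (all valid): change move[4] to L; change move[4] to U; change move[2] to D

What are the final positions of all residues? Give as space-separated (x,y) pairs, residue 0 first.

Answer: (0,0) (0,-1) (-1,-1) (-1,-2) (-2,-2) (-2,-1) (-3,-1) (-4,-1)

Derivation:
Initial moves: DLLLULL
Fold: move[4]->L => DLLLLLL (positions: [(0, 0), (0, -1), (-1, -1), (-2, -1), (-3, -1), (-4, -1), (-5, -1), (-6, -1)])
Fold: move[4]->U => DLLLULL (positions: [(0, 0), (0, -1), (-1, -1), (-2, -1), (-3, -1), (-3, 0), (-4, 0), (-5, 0)])
Fold: move[2]->D => DLDLULL (positions: [(0, 0), (0, -1), (-1, -1), (-1, -2), (-2, -2), (-2, -1), (-3, -1), (-4, -1)])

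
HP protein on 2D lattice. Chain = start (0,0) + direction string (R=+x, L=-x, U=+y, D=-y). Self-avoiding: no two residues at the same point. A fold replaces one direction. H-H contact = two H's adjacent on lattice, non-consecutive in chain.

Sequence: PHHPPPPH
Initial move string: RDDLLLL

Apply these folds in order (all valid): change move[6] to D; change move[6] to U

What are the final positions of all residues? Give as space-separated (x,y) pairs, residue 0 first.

Answer: (0,0) (1,0) (1,-1) (1,-2) (0,-2) (-1,-2) (-2,-2) (-2,-1)

Derivation:
Initial moves: RDDLLLL
Fold: move[6]->D => RDDLLLD (positions: [(0, 0), (1, 0), (1, -1), (1, -2), (0, -2), (-1, -2), (-2, -2), (-2, -3)])
Fold: move[6]->U => RDDLLLU (positions: [(0, 0), (1, 0), (1, -1), (1, -2), (0, -2), (-1, -2), (-2, -2), (-2, -1)])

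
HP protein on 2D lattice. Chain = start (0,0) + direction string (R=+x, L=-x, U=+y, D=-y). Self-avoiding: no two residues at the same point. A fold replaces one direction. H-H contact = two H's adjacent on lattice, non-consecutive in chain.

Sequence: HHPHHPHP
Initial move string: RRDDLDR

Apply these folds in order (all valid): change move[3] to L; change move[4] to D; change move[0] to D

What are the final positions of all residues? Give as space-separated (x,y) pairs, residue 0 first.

Initial moves: RRDDLDR
Fold: move[3]->L => RRDLLDR (positions: [(0, 0), (1, 0), (2, 0), (2, -1), (1, -1), (0, -1), (0, -2), (1, -2)])
Fold: move[4]->D => RRDLDDR (positions: [(0, 0), (1, 0), (2, 0), (2, -1), (1, -1), (1, -2), (1, -3), (2, -3)])
Fold: move[0]->D => DRDLDDR (positions: [(0, 0), (0, -1), (1, -1), (1, -2), (0, -2), (0, -3), (0, -4), (1, -4)])

Answer: (0,0) (0,-1) (1,-1) (1,-2) (0,-2) (0,-3) (0,-4) (1,-4)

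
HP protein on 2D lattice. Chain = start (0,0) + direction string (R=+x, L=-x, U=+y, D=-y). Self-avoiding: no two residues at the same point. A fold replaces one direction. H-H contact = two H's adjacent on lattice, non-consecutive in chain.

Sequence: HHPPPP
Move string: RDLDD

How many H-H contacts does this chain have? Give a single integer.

Positions: [(0, 0), (1, 0), (1, -1), (0, -1), (0, -2), (0, -3)]
No H-H contacts found.

Answer: 0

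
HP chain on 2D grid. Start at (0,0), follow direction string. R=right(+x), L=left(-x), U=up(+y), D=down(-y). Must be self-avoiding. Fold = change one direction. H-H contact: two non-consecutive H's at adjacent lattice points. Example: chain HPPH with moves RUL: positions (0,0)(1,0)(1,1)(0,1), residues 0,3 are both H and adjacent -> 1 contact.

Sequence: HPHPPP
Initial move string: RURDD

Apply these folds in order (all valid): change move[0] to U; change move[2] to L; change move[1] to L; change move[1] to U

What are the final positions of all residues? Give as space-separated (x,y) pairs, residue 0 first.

Initial moves: RURDD
Fold: move[0]->U => UURDD (positions: [(0, 0), (0, 1), (0, 2), (1, 2), (1, 1), (1, 0)])
Fold: move[2]->L => UULDD (positions: [(0, 0), (0, 1), (0, 2), (-1, 2), (-1, 1), (-1, 0)])
Fold: move[1]->L => ULLDD (positions: [(0, 0), (0, 1), (-1, 1), (-2, 1), (-2, 0), (-2, -1)])
Fold: move[1]->U => UULDD (positions: [(0, 0), (0, 1), (0, 2), (-1, 2), (-1, 1), (-1, 0)])

Answer: (0,0) (0,1) (0,2) (-1,2) (-1,1) (-1,0)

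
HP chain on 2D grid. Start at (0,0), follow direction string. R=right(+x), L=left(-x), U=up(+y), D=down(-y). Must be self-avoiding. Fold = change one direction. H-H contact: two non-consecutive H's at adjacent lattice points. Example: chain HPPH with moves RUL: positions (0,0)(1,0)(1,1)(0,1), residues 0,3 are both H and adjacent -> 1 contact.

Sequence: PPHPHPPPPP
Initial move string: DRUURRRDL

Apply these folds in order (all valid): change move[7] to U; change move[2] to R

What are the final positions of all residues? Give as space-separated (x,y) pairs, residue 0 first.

Answer: (0,0) (0,-1) (1,-1) (2,-1) (2,0) (3,0) (4,0) (5,0) (5,1) (4,1)

Derivation:
Initial moves: DRUURRRDL
Fold: move[7]->U => DRUURRRUL (positions: [(0, 0), (0, -1), (1, -1), (1, 0), (1, 1), (2, 1), (3, 1), (4, 1), (4, 2), (3, 2)])
Fold: move[2]->R => DRRURRRUL (positions: [(0, 0), (0, -1), (1, -1), (2, -1), (2, 0), (3, 0), (4, 0), (5, 0), (5, 1), (4, 1)])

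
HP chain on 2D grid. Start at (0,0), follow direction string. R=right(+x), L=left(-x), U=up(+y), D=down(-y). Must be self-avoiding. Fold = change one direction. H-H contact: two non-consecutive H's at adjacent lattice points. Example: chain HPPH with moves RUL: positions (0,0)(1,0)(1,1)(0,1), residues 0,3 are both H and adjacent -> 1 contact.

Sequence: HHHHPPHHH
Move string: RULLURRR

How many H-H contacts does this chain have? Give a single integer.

Answer: 3

Derivation:
Positions: [(0, 0), (1, 0), (1, 1), (0, 1), (-1, 1), (-1, 2), (0, 2), (1, 2), (2, 2)]
H-H contact: residue 0 @(0,0) - residue 3 @(0, 1)
H-H contact: residue 2 @(1,1) - residue 7 @(1, 2)
H-H contact: residue 3 @(0,1) - residue 6 @(0, 2)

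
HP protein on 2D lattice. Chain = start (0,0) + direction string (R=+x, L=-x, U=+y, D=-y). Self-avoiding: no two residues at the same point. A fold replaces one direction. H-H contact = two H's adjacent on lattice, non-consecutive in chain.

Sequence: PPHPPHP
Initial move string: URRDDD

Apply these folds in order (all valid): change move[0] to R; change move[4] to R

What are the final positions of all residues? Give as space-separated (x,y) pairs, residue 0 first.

Initial moves: URRDDD
Fold: move[0]->R => RRRDDD (positions: [(0, 0), (1, 0), (2, 0), (3, 0), (3, -1), (3, -2), (3, -3)])
Fold: move[4]->R => RRRDRD (positions: [(0, 0), (1, 0), (2, 0), (3, 0), (3, -1), (4, -1), (4, -2)])

Answer: (0,0) (1,0) (2,0) (3,0) (3,-1) (4,-1) (4,-2)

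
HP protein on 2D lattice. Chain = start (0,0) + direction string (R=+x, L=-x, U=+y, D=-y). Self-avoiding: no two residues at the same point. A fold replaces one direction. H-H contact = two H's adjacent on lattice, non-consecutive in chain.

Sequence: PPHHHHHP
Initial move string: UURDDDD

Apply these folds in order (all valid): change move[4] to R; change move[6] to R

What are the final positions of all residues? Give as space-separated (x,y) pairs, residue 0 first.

Initial moves: UURDDDD
Fold: move[4]->R => UURDRDD (positions: [(0, 0), (0, 1), (0, 2), (1, 2), (1, 1), (2, 1), (2, 0), (2, -1)])
Fold: move[6]->R => UURDRDR (positions: [(0, 0), (0, 1), (0, 2), (1, 2), (1, 1), (2, 1), (2, 0), (3, 0)])

Answer: (0,0) (0,1) (0,2) (1,2) (1,1) (2,1) (2,0) (3,0)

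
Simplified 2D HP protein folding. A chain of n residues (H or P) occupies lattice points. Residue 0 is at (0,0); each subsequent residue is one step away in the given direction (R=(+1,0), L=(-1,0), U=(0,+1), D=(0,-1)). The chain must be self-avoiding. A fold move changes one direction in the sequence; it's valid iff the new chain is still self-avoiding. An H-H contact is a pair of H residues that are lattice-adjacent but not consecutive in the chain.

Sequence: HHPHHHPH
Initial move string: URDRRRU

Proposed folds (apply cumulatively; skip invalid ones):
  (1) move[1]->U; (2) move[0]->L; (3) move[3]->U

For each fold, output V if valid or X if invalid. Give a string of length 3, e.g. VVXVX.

Initial: URDRRRU -> [(0, 0), (0, 1), (1, 1), (1, 0), (2, 0), (3, 0), (4, 0), (4, 1)]
Fold 1: move[1]->U => UUDRRRU INVALID (collision), skipped
Fold 2: move[0]->L => LRDRRRU INVALID (collision), skipped
Fold 3: move[3]->U => URDURRU INVALID (collision), skipped

Answer: XXX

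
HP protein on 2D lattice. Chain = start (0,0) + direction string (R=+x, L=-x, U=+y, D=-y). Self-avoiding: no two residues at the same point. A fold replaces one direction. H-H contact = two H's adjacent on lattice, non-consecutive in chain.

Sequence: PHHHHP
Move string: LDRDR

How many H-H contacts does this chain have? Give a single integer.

Positions: [(0, 0), (-1, 0), (-1, -1), (0, -1), (0, -2), (1, -2)]
No H-H contacts found.

Answer: 0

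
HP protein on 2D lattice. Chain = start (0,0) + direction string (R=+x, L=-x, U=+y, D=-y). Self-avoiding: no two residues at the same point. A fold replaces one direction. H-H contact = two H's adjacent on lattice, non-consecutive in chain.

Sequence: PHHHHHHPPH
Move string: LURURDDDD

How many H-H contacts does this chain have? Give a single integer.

Answer: 1

Derivation:
Positions: [(0, 0), (-1, 0), (-1, 1), (0, 1), (0, 2), (1, 2), (1, 1), (1, 0), (1, -1), (1, -2)]
H-H contact: residue 3 @(0,1) - residue 6 @(1, 1)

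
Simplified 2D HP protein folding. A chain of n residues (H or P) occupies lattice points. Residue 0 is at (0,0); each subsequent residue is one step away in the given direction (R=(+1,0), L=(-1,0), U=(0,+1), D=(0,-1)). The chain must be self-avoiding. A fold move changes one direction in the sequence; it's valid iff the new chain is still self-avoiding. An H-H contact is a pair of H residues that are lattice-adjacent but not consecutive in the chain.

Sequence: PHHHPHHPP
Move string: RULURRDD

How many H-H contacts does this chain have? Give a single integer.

Positions: [(0, 0), (1, 0), (1, 1), (0, 1), (0, 2), (1, 2), (2, 2), (2, 1), (2, 0)]
H-H contact: residue 2 @(1,1) - residue 5 @(1, 2)

Answer: 1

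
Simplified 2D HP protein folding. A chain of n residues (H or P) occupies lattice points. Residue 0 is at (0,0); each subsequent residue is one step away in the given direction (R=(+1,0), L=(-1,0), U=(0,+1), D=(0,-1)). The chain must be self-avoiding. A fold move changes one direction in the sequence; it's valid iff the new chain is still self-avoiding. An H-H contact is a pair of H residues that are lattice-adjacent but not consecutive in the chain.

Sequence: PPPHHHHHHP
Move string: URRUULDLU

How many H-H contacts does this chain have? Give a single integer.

Answer: 1

Derivation:
Positions: [(0, 0), (0, 1), (1, 1), (2, 1), (2, 2), (2, 3), (1, 3), (1, 2), (0, 2), (0, 3)]
H-H contact: residue 4 @(2,2) - residue 7 @(1, 2)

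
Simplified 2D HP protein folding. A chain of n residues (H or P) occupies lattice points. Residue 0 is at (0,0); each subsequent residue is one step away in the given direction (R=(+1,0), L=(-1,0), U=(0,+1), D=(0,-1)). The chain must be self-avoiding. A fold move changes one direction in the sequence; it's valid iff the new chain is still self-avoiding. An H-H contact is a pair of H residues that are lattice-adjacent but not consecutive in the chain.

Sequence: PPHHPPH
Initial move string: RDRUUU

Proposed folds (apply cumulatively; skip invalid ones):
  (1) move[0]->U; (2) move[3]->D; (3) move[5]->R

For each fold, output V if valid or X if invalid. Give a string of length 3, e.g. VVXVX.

Initial: RDRUUU -> [(0, 0), (1, 0), (1, -1), (2, -1), (2, 0), (2, 1), (2, 2)]
Fold 1: move[0]->U => UDRUUU INVALID (collision), skipped
Fold 2: move[3]->D => RDRDUU INVALID (collision), skipped
Fold 3: move[5]->R => RDRUUR VALID

Answer: XXV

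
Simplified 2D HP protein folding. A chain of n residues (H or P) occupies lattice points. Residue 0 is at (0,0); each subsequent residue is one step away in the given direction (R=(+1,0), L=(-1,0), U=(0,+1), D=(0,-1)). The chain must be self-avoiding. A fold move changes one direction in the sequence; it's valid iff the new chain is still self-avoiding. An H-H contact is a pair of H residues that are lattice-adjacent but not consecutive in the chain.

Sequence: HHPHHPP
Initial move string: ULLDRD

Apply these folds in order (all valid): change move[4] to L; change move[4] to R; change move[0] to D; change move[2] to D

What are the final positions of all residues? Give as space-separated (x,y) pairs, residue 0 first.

Initial moves: ULLDRD
Fold: move[4]->L => ULLDLD (positions: [(0, 0), (0, 1), (-1, 1), (-2, 1), (-2, 0), (-3, 0), (-3, -1)])
Fold: move[4]->R => ULLDRD (positions: [(0, 0), (0, 1), (-1, 1), (-2, 1), (-2, 0), (-1, 0), (-1, -1)])
Fold: move[0]->D => DLLDRD (positions: [(0, 0), (0, -1), (-1, -1), (-2, -1), (-2, -2), (-1, -2), (-1, -3)])
Fold: move[2]->D => DLDDRD (positions: [(0, 0), (0, -1), (-1, -1), (-1, -2), (-1, -3), (0, -3), (0, -4)])

Answer: (0,0) (0,-1) (-1,-1) (-1,-2) (-1,-3) (0,-3) (0,-4)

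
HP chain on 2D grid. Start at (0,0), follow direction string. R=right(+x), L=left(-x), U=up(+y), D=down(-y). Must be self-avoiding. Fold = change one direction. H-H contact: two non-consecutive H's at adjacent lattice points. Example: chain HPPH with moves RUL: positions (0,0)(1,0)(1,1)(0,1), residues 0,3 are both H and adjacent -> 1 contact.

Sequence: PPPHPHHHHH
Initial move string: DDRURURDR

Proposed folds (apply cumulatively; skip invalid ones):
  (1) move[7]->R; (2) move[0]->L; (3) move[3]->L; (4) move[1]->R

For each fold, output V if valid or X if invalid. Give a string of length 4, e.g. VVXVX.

Answer: VXXV

Derivation:
Initial: DDRURURDR -> [(0, 0), (0, -1), (0, -2), (1, -2), (1, -1), (2, -1), (2, 0), (3, 0), (3, -1), (4, -1)]
Fold 1: move[7]->R => DDRURURRR VALID
Fold 2: move[0]->L => LDRURURRR INVALID (collision), skipped
Fold 3: move[3]->L => DDRLRURRR INVALID (collision), skipped
Fold 4: move[1]->R => DRRURURRR VALID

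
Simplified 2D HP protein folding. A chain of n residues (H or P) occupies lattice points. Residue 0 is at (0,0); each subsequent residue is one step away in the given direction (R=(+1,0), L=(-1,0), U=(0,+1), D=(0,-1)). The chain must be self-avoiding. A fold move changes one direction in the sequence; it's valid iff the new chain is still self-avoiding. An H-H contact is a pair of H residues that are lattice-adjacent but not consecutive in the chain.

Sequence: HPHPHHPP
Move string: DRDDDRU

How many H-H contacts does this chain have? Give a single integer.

Positions: [(0, 0), (0, -1), (1, -1), (1, -2), (1, -3), (1, -4), (2, -4), (2, -3)]
No H-H contacts found.

Answer: 0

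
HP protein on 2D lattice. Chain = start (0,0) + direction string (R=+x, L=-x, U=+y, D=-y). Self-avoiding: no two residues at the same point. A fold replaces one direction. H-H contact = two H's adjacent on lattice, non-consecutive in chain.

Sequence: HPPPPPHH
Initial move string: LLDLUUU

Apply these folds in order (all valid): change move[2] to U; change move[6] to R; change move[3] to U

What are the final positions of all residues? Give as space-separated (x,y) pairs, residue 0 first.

Answer: (0,0) (-1,0) (-2,0) (-2,1) (-2,2) (-2,3) (-2,4) (-1,4)

Derivation:
Initial moves: LLDLUUU
Fold: move[2]->U => LLULUUU (positions: [(0, 0), (-1, 0), (-2, 0), (-2, 1), (-3, 1), (-3, 2), (-3, 3), (-3, 4)])
Fold: move[6]->R => LLULUUR (positions: [(0, 0), (-1, 0), (-2, 0), (-2, 1), (-3, 1), (-3, 2), (-3, 3), (-2, 3)])
Fold: move[3]->U => LLUUUUR (positions: [(0, 0), (-1, 0), (-2, 0), (-2, 1), (-2, 2), (-2, 3), (-2, 4), (-1, 4)])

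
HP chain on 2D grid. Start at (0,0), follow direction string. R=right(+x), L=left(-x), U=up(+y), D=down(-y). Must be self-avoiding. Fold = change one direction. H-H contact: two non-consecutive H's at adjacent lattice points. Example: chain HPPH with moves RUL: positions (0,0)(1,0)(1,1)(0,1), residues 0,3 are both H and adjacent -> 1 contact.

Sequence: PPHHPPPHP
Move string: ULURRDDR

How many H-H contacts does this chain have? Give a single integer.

Positions: [(0, 0), (0, 1), (-1, 1), (-1, 2), (0, 2), (1, 2), (1, 1), (1, 0), (2, 0)]
No H-H contacts found.

Answer: 0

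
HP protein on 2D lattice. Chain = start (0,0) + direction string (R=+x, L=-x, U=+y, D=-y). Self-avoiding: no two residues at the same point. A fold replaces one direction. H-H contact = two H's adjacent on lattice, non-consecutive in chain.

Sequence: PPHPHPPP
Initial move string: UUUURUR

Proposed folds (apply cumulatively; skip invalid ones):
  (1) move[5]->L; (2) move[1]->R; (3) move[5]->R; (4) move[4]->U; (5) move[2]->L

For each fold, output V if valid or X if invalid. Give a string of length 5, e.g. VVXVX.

Answer: XVVVX

Derivation:
Initial: UUUURUR -> [(0, 0), (0, 1), (0, 2), (0, 3), (0, 4), (1, 4), (1, 5), (2, 5)]
Fold 1: move[5]->L => UUUURLR INVALID (collision), skipped
Fold 2: move[1]->R => URUURUR VALID
Fold 3: move[5]->R => URUURRR VALID
Fold 4: move[4]->U => URUUURR VALID
Fold 5: move[2]->L => URLUURR INVALID (collision), skipped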